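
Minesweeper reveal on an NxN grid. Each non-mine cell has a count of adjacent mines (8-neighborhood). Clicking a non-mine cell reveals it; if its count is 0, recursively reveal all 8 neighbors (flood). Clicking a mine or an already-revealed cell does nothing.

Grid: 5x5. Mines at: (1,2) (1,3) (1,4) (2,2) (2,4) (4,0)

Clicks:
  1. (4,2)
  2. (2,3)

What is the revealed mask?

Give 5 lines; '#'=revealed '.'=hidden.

Answer: .....
.....
...#.
.####
.####

Derivation:
Click 1 (4,2) count=0: revealed 8 new [(3,1) (3,2) (3,3) (3,4) (4,1) (4,2) (4,3) (4,4)] -> total=8
Click 2 (2,3) count=5: revealed 1 new [(2,3)] -> total=9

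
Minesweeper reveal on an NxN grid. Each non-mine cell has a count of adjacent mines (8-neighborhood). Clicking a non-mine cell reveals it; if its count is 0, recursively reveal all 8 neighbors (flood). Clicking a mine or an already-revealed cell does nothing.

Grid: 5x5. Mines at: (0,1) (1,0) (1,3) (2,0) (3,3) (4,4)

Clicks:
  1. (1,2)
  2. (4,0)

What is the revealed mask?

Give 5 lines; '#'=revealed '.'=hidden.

Click 1 (1,2) count=2: revealed 1 new [(1,2)] -> total=1
Click 2 (4,0) count=0: revealed 6 new [(3,0) (3,1) (3,2) (4,0) (4,1) (4,2)] -> total=7

Answer: .....
..#..
.....
###..
###..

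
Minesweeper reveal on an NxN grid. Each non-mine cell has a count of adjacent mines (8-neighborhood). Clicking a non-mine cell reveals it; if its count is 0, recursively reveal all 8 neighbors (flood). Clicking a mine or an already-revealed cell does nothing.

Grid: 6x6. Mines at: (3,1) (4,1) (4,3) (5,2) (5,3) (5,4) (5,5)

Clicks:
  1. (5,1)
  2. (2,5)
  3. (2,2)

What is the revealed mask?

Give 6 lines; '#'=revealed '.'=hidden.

Click 1 (5,1) count=2: revealed 1 new [(5,1)] -> total=1
Click 2 (2,5) count=0: revealed 24 new [(0,0) (0,1) (0,2) (0,3) (0,4) (0,5) (1,0) (1,1) (1,2) (1,3) (1,4) (1,5) (2,0) (2,1) (2,2) (2,3) (2,4) (2,5) (3,2) (3,3) (3,4) (3,5) (4,4) (4,5)] -> total=25
Click 3 (2,2) count=1: revealed 0 new [(none)] -> total=25

Answer: ######
######
######
..####
....##
.#....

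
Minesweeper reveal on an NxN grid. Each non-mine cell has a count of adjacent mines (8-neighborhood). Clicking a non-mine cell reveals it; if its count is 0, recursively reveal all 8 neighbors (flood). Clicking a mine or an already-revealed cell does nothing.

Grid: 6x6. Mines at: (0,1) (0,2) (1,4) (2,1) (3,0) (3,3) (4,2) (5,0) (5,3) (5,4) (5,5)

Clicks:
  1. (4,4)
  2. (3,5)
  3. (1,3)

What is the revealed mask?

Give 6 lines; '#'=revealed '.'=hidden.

Click 1 (4,4) count=4: revealed 1 new [(4,4)] -> total=1
Click 2 (3,5) count=0: revealed 5 new [(2,4) (2,5) (3,4) (3,5) (4,5)] -> total=6
Click 3 (1,3) count=2: revealed 1 new [(1,3)] -> total=7

Answer: ......
...#..
....##
....##
....##
......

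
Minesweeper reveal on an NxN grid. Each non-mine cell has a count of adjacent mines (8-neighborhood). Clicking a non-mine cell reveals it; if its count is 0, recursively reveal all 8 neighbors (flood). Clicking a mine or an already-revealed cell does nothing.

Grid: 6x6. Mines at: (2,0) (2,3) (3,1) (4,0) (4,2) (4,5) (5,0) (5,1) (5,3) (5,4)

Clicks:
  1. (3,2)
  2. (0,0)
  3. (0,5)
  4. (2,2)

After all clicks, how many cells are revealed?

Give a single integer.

Answer: 18

Derivation:
Click 1 (3,2) count=3: revealed 1 new [(3,2)] -> total=1
Click 2 (0,0) count=0: revealed 16 new [(0,0) (0,1) (0,2) (0,3) (0,4) (0,5) (1,0) (1,1) (1,2) (1,3) (1,4) (1,5) (2,4) (2,5) (3,4) (3,5)] -> total=17
Click 3 (0,5) count=0: revealed 0 new [(none)] -> total=17
Click 4 (2,2) count=2: revealed 1 new [(2,2)] -> total=18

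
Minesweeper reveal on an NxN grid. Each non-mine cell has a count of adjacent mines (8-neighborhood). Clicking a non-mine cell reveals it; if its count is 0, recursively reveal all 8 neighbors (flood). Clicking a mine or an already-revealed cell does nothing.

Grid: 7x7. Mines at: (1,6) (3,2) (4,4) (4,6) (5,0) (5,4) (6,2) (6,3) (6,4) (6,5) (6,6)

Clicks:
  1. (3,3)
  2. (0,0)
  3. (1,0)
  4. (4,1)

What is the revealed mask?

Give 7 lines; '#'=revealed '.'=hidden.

Answer: ######.
######.
######.
##.###.
##.....
.......
.......

Derivation:
Click 1 (3,3) count=2: revealed 1 new [(3,3)] -> total=1
Click 2 (0,0) count=0: revealed 24 new [(0,0) (0,1) (0,2) (0,3) (0,4) (0,5) (1,0) (1,1) (1,2) (1,3) (1,4) (1,5) (2,0) (2,1) (2,2) (2,3) (2,4) (2,5) (3,0) (3,1) (3,4) (3,5) (4,0) (4,1)] -> total=25
Click 3 (1,0) count=0: revealed 0 new [(none)] -> total=25
Click 4 (4,1) count=2: revealed 0 new [(none)] -> total=25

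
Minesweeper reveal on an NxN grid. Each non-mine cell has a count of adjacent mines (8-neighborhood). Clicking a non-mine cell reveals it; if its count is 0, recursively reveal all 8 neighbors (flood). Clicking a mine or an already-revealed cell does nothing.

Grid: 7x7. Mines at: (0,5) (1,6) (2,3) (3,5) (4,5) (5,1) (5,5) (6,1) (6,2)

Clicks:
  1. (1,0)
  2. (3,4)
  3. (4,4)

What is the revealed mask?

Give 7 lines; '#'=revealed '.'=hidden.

Answer: #####..
#####..
###....
###.#..
###.#..
.......
.......

Derivation:
Click 1 (1,0) count=0: revealed 19 new [(0,0) (0,1) (0,2) (0,3) (0,4) (1,0) (1,1) (1,2) (1,3) (1,4) (2,0) (2,1) (2,2) (3,0) (3,1) (3,2) (4,0) (4,1) (4,2)] -> total=19
Click 2 (3,4) count=3: revealed 1 new [(3,4)] -> total=20
Click 3 (4,4) count=3: revealed 1 new [(4,4)] -> total=21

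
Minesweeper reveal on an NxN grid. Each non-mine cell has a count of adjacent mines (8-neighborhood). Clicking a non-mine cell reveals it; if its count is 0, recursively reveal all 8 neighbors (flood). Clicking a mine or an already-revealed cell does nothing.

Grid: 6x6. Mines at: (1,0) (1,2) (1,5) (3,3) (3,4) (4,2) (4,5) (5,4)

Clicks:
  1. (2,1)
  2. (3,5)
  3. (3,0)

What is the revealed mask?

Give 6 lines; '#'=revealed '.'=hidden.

Click 1 (2,1) count=2: revealed 1 new [(2,1)] -> total=1
Click 2 (3,5) count=2: revealed 1 new [(3,5)] -> total=2
Click 3 (3,0) count=0: revealed 7 new [(2,0) (3,0) (3,1) (4,0) (4,1) (5,0) (5,1)] -> total=9

Answer: ......
......
##....
##...#
##....
##....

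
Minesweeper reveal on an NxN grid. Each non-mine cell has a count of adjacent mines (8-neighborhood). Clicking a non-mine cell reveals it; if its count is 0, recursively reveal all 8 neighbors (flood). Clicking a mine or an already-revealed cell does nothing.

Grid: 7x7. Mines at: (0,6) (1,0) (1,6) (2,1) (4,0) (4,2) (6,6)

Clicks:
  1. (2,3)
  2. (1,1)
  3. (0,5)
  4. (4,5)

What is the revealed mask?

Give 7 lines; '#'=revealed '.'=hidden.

Click 1 (2,3) count=0: revealed 37 new [(0,1) (0,2) (0,3) (0,4) (0,5) (1,1) (1,2) (1,3) (1,4) (1,5) (2,2) (2,3) (2,4) (2,5) (2,6) (3,2) (3,3) (3,4) (3,5) (3,6) (4,3) (4,4) (4,5) (4,6) (5,0) (5,1) (5,2) (5,3) (5,4) (5,5) (5,6) (6,0) (6,1) (6,2) (6,3) (6,4) (6,5)] -> total=37
Click 2 (1,1) count=2: revealed 0 new [(none)] -> total=37
Click 3 (0,5) count=2: revealed 0 new [(none)] -> total=37
Click 4 (4,5) count=0: revealed 0 new [(none)] -> total=37

Answer: .#####.
.#####.
..#####
..#####
...####
#######
######.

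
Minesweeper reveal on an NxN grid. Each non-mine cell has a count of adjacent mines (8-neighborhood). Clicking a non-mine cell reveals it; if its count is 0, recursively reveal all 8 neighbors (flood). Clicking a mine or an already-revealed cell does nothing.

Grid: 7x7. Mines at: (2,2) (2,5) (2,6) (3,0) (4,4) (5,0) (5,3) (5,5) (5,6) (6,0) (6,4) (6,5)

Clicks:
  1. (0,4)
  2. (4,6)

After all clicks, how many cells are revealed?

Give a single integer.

Click 1 (0,4) count=0: revealed 16 new [(0,0) (0,1) (0,2) (0,3) (0,4) (0,5) (0,6) (1,0) (1,1) (1,2) (1,3) (1,4) (1,5) (1,6) (2,0) (2,1)] -> total=16
Click 2 (4,6) count=2: revealed 1 new [(4,6)] -> total=17

Answer: 17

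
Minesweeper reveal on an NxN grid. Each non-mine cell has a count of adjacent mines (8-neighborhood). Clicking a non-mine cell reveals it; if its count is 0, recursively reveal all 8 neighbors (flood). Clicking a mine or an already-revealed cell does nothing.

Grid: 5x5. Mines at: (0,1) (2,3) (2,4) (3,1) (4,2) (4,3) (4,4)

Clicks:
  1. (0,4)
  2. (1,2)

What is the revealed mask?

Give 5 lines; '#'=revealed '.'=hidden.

Answer: ..###
..###
.....
.....
.....

Derivation:
Click 1 (0,4) count=0: revealed 6 new [(0,2) (0,3) (0,4) (1,2) (1,3) (1,4)] -> total=6
Click 2 (1,2) count=2: revealed 0 new [(none)] -> total=6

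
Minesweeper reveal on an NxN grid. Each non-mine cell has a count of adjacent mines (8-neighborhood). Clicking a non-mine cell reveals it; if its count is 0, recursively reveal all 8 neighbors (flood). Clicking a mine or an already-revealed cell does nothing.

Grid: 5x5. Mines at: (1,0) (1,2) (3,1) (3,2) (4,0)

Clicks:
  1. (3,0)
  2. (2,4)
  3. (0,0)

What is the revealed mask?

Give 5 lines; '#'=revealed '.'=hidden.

Answer: #..##
...##
...##
#..##
...##

Derivation:
Click 1 (3,0) count=2: revealed 1 new [(3,0)] -> total=1
Click 2 (2,4) count=0: revealed 10 new [(0,3) (0,4) (1,3) (1,4) (2,3) (2,4) (3,3) (3,4) (4,3) (4,4)] -> total=11
Click 3 (0,0) count=1: revealed 1 new [(0,0)] -> total=12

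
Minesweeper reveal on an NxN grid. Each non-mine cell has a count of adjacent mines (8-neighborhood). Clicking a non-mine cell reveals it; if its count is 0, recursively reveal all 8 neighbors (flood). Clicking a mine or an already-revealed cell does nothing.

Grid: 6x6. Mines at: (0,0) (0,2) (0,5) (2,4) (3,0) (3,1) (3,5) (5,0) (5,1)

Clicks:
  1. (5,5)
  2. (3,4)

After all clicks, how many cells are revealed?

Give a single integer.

Click 1 (5,5) count=0: revealed 11 new [(3,2) (3,3) (3,4) (4,2) (4,3) (4,4) (4,5) (5,2) (5,3) (5,4) (5,5)] -> total=11
Click 2 (3,4) count=2: revealed 0 new [(none)] -> total=11

Answer: 11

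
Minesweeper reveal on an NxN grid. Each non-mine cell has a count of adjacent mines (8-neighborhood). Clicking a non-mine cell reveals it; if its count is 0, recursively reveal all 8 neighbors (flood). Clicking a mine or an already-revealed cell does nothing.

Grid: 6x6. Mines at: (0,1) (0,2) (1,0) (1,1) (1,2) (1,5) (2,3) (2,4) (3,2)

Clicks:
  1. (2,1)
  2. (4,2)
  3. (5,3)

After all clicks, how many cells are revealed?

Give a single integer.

Answer: 19

Derivation:
Click 1 (2,1) count=4: revealed 1 new [(2,1)] -> total=1
Click 2 (4,2) count=1: revealed 1 new [(4,2)] -> total=2
Click 3 (5,3) count=0: revealed 17 new [(2,0) (3,0) (3,1) (3,3) (3,4) (3,5) (4,0) (4,1) (4,3) (4,4) (4,5) (5,0) (5,1) (5,2) (5,3) (5,4) (5,5)] -> total=19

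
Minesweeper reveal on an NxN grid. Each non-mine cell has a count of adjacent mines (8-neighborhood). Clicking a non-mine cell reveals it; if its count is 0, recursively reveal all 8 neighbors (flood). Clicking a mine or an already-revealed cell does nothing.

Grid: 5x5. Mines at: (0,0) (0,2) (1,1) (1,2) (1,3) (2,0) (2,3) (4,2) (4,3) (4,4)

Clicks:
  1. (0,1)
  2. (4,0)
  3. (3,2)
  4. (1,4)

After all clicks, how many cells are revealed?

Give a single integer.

Answer: 7

Derivation:
Click 1 (0,1) count=4: revealed 1 new [(0,1)] -> total=1
Click 2 (4,0) count=0: revealed 4 new [(3,0) (3,1) (4,0) (4,1)] -> total=5
Click 3 (3,2) count=3: revealed 1 new [(3,2)] -> total=6
Click 4 (1,4) count=2: revealed 1 new [(1,4)] -> total=7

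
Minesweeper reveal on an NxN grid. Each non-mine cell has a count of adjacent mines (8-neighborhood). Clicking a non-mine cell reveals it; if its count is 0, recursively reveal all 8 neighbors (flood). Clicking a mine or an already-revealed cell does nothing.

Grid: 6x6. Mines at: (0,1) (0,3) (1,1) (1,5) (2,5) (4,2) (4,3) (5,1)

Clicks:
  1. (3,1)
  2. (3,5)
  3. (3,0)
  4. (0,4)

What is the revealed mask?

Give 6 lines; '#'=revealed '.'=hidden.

Click 1 (3,1) count=1: revealed 1 new [(3,1)] -> total=1
Click 2 (3,5) count=1: revealed 1 new [(3,5)] -> total=2
Click 3 (3,0) count=0: revealed 5 new [(2,0) (2,1) (3,0) (4,0) (4,1)] -> total=7
Click 4 (0,4) count=2: revealed 1 new [(0,4)] -> total=8

Answer: ....#.
......
##....
##...#
##....
......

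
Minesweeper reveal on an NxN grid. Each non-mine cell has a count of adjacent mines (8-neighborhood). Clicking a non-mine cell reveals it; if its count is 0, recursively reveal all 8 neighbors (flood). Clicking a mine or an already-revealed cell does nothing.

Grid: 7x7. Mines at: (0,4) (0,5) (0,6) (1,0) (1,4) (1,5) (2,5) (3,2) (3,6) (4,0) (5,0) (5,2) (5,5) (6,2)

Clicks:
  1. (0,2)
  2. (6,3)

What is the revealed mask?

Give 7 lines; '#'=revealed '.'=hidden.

Click 1 (0,2) count=0: revealed 9 new [(0,1) (0,2) (0,3) (1,1) (1,2) (1,3) (2,1) (2,2) (2,3)] -> total=9
Click 2 (6,3) count=2: revealed 1 new [(6,3)] -> total=10

Answer: .###...
.###...
.###...
.......
.......
.......
...#...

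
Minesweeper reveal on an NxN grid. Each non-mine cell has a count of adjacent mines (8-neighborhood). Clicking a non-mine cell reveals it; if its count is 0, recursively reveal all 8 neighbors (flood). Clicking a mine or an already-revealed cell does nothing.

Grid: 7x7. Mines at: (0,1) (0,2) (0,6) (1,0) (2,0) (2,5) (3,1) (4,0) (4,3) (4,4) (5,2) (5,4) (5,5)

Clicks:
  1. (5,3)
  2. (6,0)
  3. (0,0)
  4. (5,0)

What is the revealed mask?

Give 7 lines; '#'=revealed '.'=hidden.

Answer: #......
.......
.......
.......
.......
##.#...
##.....

Derivation:
Click 1 (5,3) count=4: revealed 1 new [(5,3)] -> total=1
Click 2 (6,0) count=0: revealed 4 new [(5,0) (5,1) (6,0) (6,1)] -> total=5
Click 3 (0,0) count=2: revealed 1 new [(0,0)] -> total=6
Click 4 (5,0) count=1: revealed 0 new [(none)] -> total=6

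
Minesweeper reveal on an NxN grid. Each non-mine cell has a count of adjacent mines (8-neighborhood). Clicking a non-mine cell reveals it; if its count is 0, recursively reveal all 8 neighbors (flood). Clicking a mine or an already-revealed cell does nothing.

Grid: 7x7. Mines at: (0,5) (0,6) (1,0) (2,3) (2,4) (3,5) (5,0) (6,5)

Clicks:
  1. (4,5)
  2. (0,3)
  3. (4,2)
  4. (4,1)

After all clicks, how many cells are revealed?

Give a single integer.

Click 1 (4,5) count=1: revealed 1 new [(4,5)] -> total=1
Click 2 (0,3) count=0: revealed 8 new [(0,1) (0,2) (0,3) (0,4) (1,1) (1,2) (1,3) (1,4)] -> total=9
Click 3 (4,2) count=0: revealed 21 new [(2,0) (2,1) (2,2) (3,0) (3,1) (3,2) (3,3) (3,4) (4,0) (4,1) (4,2) (4,3) (4,4) (5,1) (5,2) (5,3) (5,4) (6,1) (6,2) (6,3) (6,4)] -> total=30
Click 4 (4,1) count=1: revealed 0 new [(none)] -> total=30

Answer: 30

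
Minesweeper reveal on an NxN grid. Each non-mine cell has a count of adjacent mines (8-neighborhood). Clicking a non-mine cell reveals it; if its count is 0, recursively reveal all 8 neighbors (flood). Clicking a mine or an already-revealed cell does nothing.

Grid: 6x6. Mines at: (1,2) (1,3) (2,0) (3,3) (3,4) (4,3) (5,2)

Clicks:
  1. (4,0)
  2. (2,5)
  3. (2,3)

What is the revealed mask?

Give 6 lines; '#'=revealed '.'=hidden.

Click 1 (4,0) count=0: revealed 6 new [(3,0) (3,1) (4,0) (4,1) (5,0) (5,1)] -> total=6
Click 2 (2,5) count=1: revealed 1 new [(2,5)] -> total=7
Click 3 (2,3) count=4: revealed 1 new [(2,3)] -> total=8

Answer: ......
......
...#.#
##....
##....
##....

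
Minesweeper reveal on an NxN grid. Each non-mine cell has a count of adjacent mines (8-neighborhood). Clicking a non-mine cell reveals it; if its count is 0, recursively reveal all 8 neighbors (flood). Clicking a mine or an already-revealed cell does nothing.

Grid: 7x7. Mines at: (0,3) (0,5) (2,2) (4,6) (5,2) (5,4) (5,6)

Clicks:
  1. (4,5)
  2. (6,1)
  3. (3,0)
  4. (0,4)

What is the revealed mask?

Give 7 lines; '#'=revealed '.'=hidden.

Answer: ###.#..
###....
##.....
##.....
##...#.
##.....
##.....

Derivation:
Click 1 (4,5) count=3: revealed 1 new [(4,5)] -> total=1
Click 2 (6,1) count=1: revealed 1 new [(6,1)] -> total=2
Click 3 (3,0) count=0: revealed 15 new [(0,0) (0,1) (0,2) (1,0) (1,1) (1,2) (2,0) (2,1) (3,0) (3,1) (4,0) (4,1) (5,0) (5,1) (6,0)] -> total=17
Click 4 (0,4) count=2: revealed 1 new [(0,4)] -> total=18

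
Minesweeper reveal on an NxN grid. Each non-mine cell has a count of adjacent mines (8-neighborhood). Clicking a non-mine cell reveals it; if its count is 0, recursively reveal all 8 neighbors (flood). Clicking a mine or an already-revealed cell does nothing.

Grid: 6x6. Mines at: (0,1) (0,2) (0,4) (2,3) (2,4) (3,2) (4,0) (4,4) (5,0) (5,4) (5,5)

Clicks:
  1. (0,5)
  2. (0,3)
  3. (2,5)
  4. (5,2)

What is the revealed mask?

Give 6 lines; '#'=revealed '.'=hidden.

Click 1 (0,5) count=1: revealed 1 new [(0,5)] -> total=1
Click 2 (0,3) count=2: revealed 1 new [(0,3)] -> total=2
Click 3 (2,5) count=1: revealed 1 new [(2,5)] -> total=3
Click 4 (5,2) count=0: revealed 6 new [(4,1) (4,2) (4,3) (5,1) (5,2) (5,3)] -> total=9

Answer: ...#.#
......
.....#
......
.###..
.###..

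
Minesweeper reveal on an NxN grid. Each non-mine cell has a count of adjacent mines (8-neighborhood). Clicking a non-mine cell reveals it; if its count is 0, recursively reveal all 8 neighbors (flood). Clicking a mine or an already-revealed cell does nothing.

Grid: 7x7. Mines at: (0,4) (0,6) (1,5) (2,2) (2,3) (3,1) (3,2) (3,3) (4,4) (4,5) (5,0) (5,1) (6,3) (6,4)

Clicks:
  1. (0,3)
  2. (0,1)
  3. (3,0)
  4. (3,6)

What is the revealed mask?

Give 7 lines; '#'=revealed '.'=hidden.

Answer: ####...
####...
##.....
#.....#
.......
.......
.......

Derivation:
Click 1 (0,3) count=1: revealed 1 new [(0,3)] -> total=1
Click 2 (0,1) count=0: revealed 9 new [(0,0) (0,1) (0,2) (1,0) (1,1) (1,2) (1,3) (2,0) (2,1)] -> total=10
Click 3 (3,0) count=1: revealed 1 new [(3,0)] -> total=11
Click 4 (3,6) count=1: revealed 1 new [(3,6)] -> total=12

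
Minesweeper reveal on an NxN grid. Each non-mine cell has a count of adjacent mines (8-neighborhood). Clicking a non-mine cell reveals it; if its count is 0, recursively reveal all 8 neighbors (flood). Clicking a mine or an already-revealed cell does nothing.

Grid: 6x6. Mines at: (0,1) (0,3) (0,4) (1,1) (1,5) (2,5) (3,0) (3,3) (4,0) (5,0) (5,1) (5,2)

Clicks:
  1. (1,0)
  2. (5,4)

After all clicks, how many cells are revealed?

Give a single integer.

Click 1 (1,0) count=2: revealed 1 new [(1,0)] -> total=1
Click 2 (5,4) count=0: revealed 8 new [(3,4) (3,5) (4,3) (4,4) (4,5) (5,3) (5,4) (5,5)] -> total=9

Answer: 9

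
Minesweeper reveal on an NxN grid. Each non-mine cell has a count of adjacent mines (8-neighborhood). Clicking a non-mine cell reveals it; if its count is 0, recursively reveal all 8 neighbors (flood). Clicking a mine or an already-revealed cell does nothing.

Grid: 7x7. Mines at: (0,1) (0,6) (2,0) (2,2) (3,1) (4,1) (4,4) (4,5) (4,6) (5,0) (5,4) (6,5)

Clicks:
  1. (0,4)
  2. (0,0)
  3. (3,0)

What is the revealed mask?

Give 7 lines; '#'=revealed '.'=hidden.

Answer: #.####.
..#####
...####
#..####
.......
.......
.......

Derivation:
Click 1 (0,4) count=0: revealed 17 new [(0,2) (0,3) (0,4) (0,5) (1,2) (1,3) (1,4) (1,5) (1,6) (2,3) (2,4) (2,5) (2,6) (3,3) (3,4) (3,5) (3,6)] -> total=17
Click 2 (0,0) count=1: revealed 1 new [(0,0)] -> total=18
Click 3 (3,0) count=3: revealed 1 new [(3,0)] -> total=19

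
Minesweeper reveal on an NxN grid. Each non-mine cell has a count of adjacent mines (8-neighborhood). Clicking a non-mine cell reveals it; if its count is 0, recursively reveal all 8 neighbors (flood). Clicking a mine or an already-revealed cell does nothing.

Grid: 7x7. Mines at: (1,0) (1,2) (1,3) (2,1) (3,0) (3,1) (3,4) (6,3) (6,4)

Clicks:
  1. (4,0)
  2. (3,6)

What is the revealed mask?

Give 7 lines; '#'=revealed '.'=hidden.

Click 1 (4,0) count=2: revealed 1 new [(4,0)] -> total=1
Click 2 (3,6) count=0: revealed 17 new [(0,4) (0,5) (0,6) (1,4) (1,5) (1,6) (2,4) (2,5) (2,6) (3,5) (3,6) (4,5) (4,6) (5,5) (5,6) (6,5) (6,6)] -> total=18

Answer: ....###
....###
....###
.....##
#....##
.....##
.....##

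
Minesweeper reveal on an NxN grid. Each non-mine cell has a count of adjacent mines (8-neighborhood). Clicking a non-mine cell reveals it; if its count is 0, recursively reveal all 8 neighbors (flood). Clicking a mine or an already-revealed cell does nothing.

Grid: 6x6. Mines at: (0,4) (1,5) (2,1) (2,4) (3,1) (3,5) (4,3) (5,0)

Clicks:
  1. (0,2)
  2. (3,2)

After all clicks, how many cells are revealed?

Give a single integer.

Answer: 9

Derivation:
Click 1 (0,2) count=0: revealed 8 new [(0,0) (0,1) (0,2) (0,3) (1,0) (1,1) (1,2) (1,3)] -> total=8
Click 2 (3,2) count=3: revealed 1 new [(3,2)] -> total=9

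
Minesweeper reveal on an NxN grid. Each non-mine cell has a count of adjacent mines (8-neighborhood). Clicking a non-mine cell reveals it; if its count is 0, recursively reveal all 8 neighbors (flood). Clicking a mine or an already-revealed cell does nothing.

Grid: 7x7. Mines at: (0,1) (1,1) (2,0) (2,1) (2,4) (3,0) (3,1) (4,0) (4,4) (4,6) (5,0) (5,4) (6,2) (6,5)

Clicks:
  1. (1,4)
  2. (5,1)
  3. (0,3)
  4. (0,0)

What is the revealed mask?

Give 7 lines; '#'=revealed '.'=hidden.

Click 1 (1,4) count=1: revealed 1 new [(1,4)] -> total=1
Click 2 (5,1) count=3: revealed 1 new [(5,1)] -> total=2
Click 3 (0,3) count=0: revealed 13 new [(0,2) (0,3) (0,4) (0,5) (0,6) (1,2) (1,3) (1,5) (1,6) (2,5) (2,6) (3,5) (3,6)] -> total=15
Click 4 (0,0) count=2: revealed 1 new [(0,0)] -> total=16

Answer: #.#####
..#####
.....##
.....##
.......
.#.....
.......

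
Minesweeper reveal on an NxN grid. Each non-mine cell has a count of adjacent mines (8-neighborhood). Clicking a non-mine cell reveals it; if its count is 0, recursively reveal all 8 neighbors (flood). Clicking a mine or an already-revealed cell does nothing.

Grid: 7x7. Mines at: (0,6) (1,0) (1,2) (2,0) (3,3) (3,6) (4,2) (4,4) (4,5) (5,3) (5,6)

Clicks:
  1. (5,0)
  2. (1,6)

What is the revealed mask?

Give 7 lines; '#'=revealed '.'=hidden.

Answer: .......
......#
.......
##.....
##.....
###....
###....

Derivation:
Click 1 (5,0) count=0: revealed 10 new [(3,0) (3,1) (4,0) (4,1) (5,0) (5,1) (5,2) (6,0) (6,1) (6,2)] -> total=10
Click 2 (1,6) count=1: revealed 1 new [(1,6)] -> total=11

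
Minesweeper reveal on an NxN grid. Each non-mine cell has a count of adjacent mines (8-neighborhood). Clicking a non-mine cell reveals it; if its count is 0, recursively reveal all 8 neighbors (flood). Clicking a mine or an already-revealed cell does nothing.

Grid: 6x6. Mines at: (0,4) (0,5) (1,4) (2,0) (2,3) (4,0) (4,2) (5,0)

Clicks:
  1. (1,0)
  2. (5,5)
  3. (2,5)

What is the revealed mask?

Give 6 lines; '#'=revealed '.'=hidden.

Answer: ......
#.....
....##
...###
...###
...###

Derivation:
Click 1 (1,0) count=1: revealed 1 new [(1,0)] -> total=1
Click 2 (5,5) count=0: revealed 11 new [(2,4) (2,5) (3,3) (3,4) (3,5) (4,3) (4,4) (4,5) (5,3) (5,4) (5,5)] -> total=12
Click 3 (2,5) count=1: revealed 0 new [(none)] -> total=12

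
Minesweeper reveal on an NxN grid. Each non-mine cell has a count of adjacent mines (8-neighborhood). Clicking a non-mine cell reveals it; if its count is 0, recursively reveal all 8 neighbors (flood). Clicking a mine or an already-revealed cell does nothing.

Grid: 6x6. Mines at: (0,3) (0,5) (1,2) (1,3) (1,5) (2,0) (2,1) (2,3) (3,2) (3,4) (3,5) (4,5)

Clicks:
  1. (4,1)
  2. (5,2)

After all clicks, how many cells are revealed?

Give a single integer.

Answer: 12

Derivation:
Click 1 (4,1) count=1: revealed 1 new [(4,1)] -> total=1
Click 2 (5,2) count=0: revealed 11 new [(3,0) (3,1) (4,0) (4,2) (4,3) (4,4) (5,0) (5,1) (5,2) (5,3) (5,4)] -> total=12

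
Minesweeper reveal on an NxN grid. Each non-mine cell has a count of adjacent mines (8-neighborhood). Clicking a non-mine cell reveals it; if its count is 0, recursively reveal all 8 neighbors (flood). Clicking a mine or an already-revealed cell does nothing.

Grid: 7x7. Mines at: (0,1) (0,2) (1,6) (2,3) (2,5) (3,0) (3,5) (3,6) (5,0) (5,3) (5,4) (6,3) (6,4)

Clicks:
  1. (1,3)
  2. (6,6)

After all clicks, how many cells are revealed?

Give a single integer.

Answer: 7

Derivation:
Click 1 (1,3) count=2: revealed 1 new [(1,3)] -> total=1
Click 2 (6,6) count=0: revealed 6 new [(4,5) (4,6) (5,5) (5,6) (6,5) (6,6)] -> total=7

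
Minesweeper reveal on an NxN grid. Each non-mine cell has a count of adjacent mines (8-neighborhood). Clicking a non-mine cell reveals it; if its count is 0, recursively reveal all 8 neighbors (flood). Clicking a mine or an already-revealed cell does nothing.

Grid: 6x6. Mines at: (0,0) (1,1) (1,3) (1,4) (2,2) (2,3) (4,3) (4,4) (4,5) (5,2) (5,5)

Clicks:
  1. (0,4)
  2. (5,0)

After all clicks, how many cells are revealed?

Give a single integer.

Click 1 (0,4) count=2: revealed 1 new [(0,4)] -> total=1
Click 2 (5,0) count=0: revealed 8 new [(2,0) (2,1) (3,0) (3,1) (4,0) (4,1) (5,0) (5,1)] -> total=9

Answer: 9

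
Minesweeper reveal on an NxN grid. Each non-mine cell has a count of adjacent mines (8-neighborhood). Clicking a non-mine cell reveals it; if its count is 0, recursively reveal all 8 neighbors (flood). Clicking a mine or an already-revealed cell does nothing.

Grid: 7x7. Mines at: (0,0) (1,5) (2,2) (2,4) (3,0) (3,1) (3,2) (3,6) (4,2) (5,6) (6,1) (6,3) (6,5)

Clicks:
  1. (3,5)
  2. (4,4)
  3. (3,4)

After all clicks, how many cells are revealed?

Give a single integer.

Click 1 (3,5) count=2: revealed 1 new [(3,5)] -> total=1
Click 2 (4,4) count=0: revealed 8 new [(3,3) (3,4) (4,3) (4,4) (4,5) (5,3) (5,4) (5,5)] -> total=9
Click 3 (3,4) count=1: revealed 0 new [(none)] -> total=9

Answer: 9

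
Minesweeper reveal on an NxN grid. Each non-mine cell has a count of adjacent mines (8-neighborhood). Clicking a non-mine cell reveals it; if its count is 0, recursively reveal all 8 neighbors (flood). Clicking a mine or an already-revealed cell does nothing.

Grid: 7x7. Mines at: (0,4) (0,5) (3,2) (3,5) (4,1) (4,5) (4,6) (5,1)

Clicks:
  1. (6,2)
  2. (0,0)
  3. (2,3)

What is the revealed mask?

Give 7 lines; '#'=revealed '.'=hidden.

Answer: ####...
####...
####...
##.....
.......
.......
..#....

Derivation:
Click 1 (6,2) count=1: revealed 1 new [(6,2)] -> total=1
Click 2 (0,0) count=0: revealed 14 new [(0,0) (0,1) (0,2) (0,3) (1,0) (1,1) (1,2) (1,3) (2,0) (2,1) (2,2) (2,3) (3,0) (3,1)] -> total=15
Click 3 (2,3) count=1: revealed 0 new [(none)] -> total=15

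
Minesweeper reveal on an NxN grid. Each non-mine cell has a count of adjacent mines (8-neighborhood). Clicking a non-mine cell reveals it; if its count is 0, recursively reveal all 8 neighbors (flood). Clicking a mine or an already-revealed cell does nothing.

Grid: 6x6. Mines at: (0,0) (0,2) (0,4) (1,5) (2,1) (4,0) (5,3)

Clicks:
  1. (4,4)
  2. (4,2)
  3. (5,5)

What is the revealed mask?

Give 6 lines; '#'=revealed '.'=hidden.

Answer: ......
..###.
..####
..####
..####
....##

Derivation:
Click 1 (4,4) count=1: revealed 1 new [(4,4)] -> total=1
Click 2 (4,2) count=1: revealed 1 new [(4,2)] -> total=2
Click 3 (5,5) count=0: revealed 15 new [(1,2) (1,3) (1,4) (2,2) (2,3) (2,4) (2,5) (3,2) (3,3) (3,4) (3,5) (4,3) (4,5) (5,4) (5,5)] -> total=17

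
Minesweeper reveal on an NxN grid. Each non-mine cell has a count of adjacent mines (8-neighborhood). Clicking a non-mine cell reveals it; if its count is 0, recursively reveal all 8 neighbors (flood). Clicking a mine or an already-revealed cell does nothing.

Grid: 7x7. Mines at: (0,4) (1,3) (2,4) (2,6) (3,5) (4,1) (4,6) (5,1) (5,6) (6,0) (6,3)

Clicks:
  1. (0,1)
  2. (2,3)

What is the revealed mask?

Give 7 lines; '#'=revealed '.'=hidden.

Click 1 (0,1) count=0: revealed 12 new [(0,0) (0,1) (0,2) (1,0) (1,1) (1,2) (2,0) (2,1) (2,2) (3,0) (3,1) (3,2)] -> total=12
Click 2 (2,3) count=2: revealed 1 new [(2,3)] -> total=13

Answer: ###....
###....
####...
###....
.......
.......
.......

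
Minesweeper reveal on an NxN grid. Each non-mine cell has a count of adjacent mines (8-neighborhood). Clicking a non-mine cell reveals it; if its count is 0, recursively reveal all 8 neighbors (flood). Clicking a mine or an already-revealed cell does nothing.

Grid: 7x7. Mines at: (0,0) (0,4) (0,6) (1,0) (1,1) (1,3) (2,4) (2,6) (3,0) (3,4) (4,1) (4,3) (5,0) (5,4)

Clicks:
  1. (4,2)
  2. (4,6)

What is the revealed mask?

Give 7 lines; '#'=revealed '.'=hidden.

Answer: .......
.......
.......
.....##
..#..##
.....##
.....##

Derivation:
Click 1 (4,2) count=2: revealed 1 new [(4,2)] -> total=1
Click 2 (4,6) count=0: revealed 8 new [(3,5) (3,6) (4,5) (4,6) (5,5) (5,6) (6,5) (6,6)] -> total=9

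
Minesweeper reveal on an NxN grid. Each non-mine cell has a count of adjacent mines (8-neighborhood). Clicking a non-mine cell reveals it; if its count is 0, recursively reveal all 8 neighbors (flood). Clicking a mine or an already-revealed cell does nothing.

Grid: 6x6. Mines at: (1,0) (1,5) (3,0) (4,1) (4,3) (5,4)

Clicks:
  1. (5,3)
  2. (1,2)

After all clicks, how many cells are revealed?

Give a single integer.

Answer: 17

Derivation:
Click 1 (5,3) count=2: revealed 1 new [(5,3)] -> total=1
Click 2 (1,2) count=0: revealed 16 new [(0,1) (0,2) (0,3) (0,4) (1,1) (1,2) (1,3) (1,4) (2,1) (2,2) (2,3) (2,4) (3,1) (3,2) (3,3) (3,4)] -> total=17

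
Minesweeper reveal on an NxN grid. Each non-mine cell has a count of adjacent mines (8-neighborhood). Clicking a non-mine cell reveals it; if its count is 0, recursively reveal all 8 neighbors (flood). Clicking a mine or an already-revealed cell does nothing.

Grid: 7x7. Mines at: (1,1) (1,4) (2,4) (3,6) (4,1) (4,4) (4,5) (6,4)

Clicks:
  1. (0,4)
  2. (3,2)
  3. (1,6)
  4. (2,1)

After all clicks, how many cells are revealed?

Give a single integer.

Answer: 9

Derivation:
Click 1 (0,4) count=1: revealed 1 new [(0,4)] -> total=1
Click 2 (3,2) count=1: revealed 1 new [(3,2)] -> total=2
Click 3 (1,6) count=0: revealed 6 new [(0,5) (0,6) (1,5) (1,6) (2,5) (2,6)] -> total=8
Click 4 (2,1) count=1: revealed 1 new [(2,1)] -> total=9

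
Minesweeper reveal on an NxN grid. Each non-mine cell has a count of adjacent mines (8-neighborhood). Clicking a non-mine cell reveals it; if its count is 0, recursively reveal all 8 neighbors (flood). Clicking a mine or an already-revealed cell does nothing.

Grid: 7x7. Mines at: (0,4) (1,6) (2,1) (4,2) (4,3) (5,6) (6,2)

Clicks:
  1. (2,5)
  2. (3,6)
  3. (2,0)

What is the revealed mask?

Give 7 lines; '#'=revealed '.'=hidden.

Answer: .......
..####.
#.#####
..#####
....###
.......
.......

Derivation:
Click 1 (2,5) count=1: revealed 1 new [(2,5)] -> total=1
Click 2 (3,6) count=0: revealed 16 new [(1,2) (1,3) (1,4) (1,5) (2,2) (2,3) (2,4) (2,6) (3,2) (3,3) (3,4) (3,5) (3,6) (4,4) (4,5) (4,6)] -> total=17
Click 3 (2,0) count=1: revealed 1 new [(2,0)] -> total=18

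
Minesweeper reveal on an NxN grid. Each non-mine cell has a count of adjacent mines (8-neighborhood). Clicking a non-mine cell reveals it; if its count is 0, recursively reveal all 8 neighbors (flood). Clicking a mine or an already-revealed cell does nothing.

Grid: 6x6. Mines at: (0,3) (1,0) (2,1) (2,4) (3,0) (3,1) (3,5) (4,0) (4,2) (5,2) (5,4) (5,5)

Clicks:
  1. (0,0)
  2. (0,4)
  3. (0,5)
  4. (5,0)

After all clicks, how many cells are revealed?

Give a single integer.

Click 1 (0,0) count=1: revealed 1 new [(0,0)] -> total=1
Click 2 (0,4) count=1: revealed 1 new [(0,4)] -> total=2
Click 3 (0,5) count=0: revealed 3 new [(0,5) (1,4) (1,5)] -> total=5
Click 4 (5,0) count=1: revealed 1 new [(5,0)] -> total=6

Answer: 6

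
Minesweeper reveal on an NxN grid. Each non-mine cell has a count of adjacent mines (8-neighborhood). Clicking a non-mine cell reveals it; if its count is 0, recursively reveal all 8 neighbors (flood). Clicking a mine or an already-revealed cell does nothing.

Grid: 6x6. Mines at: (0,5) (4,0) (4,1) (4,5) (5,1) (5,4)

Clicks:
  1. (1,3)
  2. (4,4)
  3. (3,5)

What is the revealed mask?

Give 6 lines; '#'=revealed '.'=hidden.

Answer: #####.
######
######
######
..###.
......

Derivation:
Click 1 (1,3) count=0: revealed 26 new [(0,0) (0,1) (0,2) (0,3) (0,4) (1,0) (1,1) (1,2) (1,3) (1,4) (1,5) (2,0) (2,1) (2,2) (2,3) (2,4) (2,5) (3,0) (3,1) (3,2) (3,3) (3,4) (3,5) (4,2) (4,3) (4,4)] -> total=26
Click 2 (4,4) count=2: revealed 0 new [(none)] -> total=26
Click 3 (3,5) count=1: revealed 0 new [(none)] -> total=26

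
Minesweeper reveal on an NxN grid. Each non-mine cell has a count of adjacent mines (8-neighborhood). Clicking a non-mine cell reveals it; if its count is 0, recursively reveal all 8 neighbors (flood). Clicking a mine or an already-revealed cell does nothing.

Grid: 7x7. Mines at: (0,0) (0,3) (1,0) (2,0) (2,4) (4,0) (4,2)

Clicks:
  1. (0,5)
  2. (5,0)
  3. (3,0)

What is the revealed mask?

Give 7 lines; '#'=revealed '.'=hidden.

Click 1 (0,5) count=0: revealed 30 new [(0,4) (0,5) (0,6) (1,4) (1,5) (1,6) (2,5) (2,6) (3,3) (3,4) (3,5) (3,6) (4,3) (4,4) (4,5) (4,6) (5,0) (5,1) (5,2) (5,3) (5,4) (5,5) (5,6) (6,0) (6,1) (6,2) (6,3) (6,4) (6,5) (6,6)] -> total=30
Click 2 (5,0) count=1: revealed 0 new [(none)] -> total=30
Click 3 (3,0) count=2: revealed 1 new [(3,0)] -> total=31

Answer: ....###
....###
.....##
#..####
...####
#######
#######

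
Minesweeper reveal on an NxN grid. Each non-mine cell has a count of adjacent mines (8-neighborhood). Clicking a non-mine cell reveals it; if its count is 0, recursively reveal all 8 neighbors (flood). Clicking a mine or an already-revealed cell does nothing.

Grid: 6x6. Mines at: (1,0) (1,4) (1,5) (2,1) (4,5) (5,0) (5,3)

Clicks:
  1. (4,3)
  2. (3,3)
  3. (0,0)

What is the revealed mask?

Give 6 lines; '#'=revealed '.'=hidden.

Answer: #.....
......
..###.
..###.
..###.
......

Derivation:
Click 1 (4,3) count=1: revealed 1 new [(4,3)] -> total=1
Click 2 (3,3) count=0: revealed 8 new [(2,2) (2,3) (2,4) (3,2) (3,3) (3,4) (4,2) (4,4)] -> total=9
Click 3 (0,0) count=1: revealed 1 new [(0,0)] -> total=10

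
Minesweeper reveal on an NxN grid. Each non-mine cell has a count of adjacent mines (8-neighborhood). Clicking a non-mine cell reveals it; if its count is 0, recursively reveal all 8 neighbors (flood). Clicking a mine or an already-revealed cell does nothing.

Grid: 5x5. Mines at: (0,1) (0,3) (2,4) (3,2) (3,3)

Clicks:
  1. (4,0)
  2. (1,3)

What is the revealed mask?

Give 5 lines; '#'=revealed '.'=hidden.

Click 1 (4,0) count=0: revealed 8 new [(1,0) (1,1) (2,0) (2,1) (3,0) (3,1) (4,0) (4,1)] -> total=8
Click 2 (1,3) count=2: revealed 1 new [(1,3)] -> total=9

Answer: .....
##.#.
##...
##...
##...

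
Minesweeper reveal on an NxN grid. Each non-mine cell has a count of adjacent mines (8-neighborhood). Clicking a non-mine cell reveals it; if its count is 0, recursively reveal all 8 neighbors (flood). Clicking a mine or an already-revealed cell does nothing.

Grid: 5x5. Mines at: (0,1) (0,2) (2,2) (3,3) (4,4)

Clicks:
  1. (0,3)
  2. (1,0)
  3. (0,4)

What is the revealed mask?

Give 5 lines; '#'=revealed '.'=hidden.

Click 1 (0,3) count=1: revealed 1 new [(0,3)] -> total=1
Click 2 (1,0) count=1: revealed 1 new [(1,0)] -> total=2
Click 3 (0,4) count=0: revealed 5 new [(0,4) (1,3) (1,4) (2,3) (2,4)] -> total=7

Answer: ...##
#..##
...##
.....
.....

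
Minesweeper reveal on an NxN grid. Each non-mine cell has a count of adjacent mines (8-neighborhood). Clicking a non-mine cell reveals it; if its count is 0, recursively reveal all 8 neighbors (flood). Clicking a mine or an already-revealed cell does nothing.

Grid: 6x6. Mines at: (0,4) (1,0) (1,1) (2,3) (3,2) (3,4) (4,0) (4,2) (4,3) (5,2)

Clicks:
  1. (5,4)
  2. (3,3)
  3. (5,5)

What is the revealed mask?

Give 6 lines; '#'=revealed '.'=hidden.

Answer: ......
......
......
...#..
....##
....##

Derivation:
Click 1 (5,4) count=1: revealed 1 new [(5,4)] -> total=1
Click 2 (3,3) count=5: revealed 1 new [(3,3)] -> total=2
Click 3 (5,5) count=0: revealed 3 new [(4,4) (4,5) (5,5)] -> total=5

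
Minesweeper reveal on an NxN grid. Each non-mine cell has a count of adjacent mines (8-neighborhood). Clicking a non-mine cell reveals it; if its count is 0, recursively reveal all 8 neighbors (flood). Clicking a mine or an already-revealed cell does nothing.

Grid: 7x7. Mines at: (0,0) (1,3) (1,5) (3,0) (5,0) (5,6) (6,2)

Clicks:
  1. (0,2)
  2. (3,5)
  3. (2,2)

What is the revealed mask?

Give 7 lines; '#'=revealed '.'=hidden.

Click 1 (0,2) count=1: revealed 1 new [(0,2)] -> total=1
Click 2 (3,5) count=0: revealed 26 new [(2,1) (2,2) (2,3) (2,4) (2,5) (2,6) (3,1) (3,2) (3,3) (3,4) (3,5) (3,6) (4,1) (4,2) (4,3) (4,4) (4,5) (4,6) (5,1) (5,2) (5,3) (5,4) (5,5) (6,3) (6,4) (6,5)] -> total=27
Click 3 (2,2) count=1: revealed 0 new [(none)] -> total=27

Answer: ..#....
.......
.######
.######
.######
.#####.
...###.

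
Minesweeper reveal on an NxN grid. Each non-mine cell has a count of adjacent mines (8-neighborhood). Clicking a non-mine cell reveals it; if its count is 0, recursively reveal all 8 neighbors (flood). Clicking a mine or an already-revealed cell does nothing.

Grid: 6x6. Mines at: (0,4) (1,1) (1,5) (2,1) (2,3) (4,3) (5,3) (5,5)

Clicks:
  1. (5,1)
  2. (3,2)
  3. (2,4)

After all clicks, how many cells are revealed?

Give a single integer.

Answer: 10

Derivation:
Click 1 (5,1) count=0: revealed 9 new [(3,0) (3,1) (3,2) (4,0) (4,1) (4,2) (5,0) (5,1) (5,2)] -> total=9
Click 2 (3,2) count=3: revealed 0 new [(none)] -> total=9
Click 3 (2,4) count=2: revealed 1 new [(2,4)] -> total=10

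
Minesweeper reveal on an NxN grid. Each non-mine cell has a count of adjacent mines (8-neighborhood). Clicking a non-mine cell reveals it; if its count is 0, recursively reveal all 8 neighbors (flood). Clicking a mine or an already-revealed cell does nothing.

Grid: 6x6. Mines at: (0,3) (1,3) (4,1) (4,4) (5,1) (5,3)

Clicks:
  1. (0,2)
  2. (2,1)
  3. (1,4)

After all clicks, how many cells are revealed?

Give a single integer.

Click 1 (0,2) count=2: revealed 1 new [(0,2)] -> total=1
Click 2 (2,1) count=0: revealed 11 new [(0,0) (0,1) (1,0) (1,1) (1,2) (2,0) (2,1) (2,2) (3,0) (3,1) (3,2)] -> total=12
Click 3 (1,4) count=2: revealed 1 new [(1,4)] -> total=13

Answer: 13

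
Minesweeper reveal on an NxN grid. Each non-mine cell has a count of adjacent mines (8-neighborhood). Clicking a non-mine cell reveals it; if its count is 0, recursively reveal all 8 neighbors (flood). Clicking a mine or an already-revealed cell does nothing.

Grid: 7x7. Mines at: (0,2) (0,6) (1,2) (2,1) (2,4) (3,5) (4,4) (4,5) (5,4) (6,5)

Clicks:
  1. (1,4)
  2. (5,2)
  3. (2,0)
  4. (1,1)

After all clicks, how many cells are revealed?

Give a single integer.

Answer: 19

Derivation:
Click 1 (1,4) count=1: revealed 1 new [(1,4)] -> total=1
Click 2 (5,2) count=0: revealed 16 new [(3,0) (3,1) (3,2) (3,3) (4,0) (4,1) (4,2) (4,3) (5,0) (5,1) (5,2) (5,3) (6,0) (6,1) (6,2) (6,3)] -> total=17
Click 3 (2,0) count=1: revealed 1 new [(2,0)] -> total=18
Click 4 (1,1) count=3: revealed 1 new [(1,1)] -> total=19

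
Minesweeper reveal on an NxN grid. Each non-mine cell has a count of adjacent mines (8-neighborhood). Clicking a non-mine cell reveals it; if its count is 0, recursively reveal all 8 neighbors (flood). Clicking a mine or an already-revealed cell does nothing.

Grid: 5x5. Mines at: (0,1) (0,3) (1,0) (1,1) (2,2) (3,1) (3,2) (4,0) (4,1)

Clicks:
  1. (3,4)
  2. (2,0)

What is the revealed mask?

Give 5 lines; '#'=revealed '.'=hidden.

Click 1 (3,4) count=0: revealed 8 new [(1,3) (1,4) (2,3) (2,4) (3,3) (3,4) (4,3) (4,4)] -> total=8
Click 2 (2,0) count=3: revealed 1 new [(2,0)] -> total=9

Answer: .....
...##
#..##
...##
...##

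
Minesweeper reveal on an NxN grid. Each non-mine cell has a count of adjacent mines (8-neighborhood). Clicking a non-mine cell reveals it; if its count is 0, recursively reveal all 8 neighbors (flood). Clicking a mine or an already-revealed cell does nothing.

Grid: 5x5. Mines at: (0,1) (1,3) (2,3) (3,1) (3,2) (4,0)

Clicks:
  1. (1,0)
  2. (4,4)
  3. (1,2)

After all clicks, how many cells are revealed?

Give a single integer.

Click 1 (1,0) count=1: revealed 1 new [(1,0)] -> total=1
Click 2 (4,4) count=0: revealed 4 new [(3,3) (3,4) (4,3) (4,4)] -> total=5
Click 3 (1,2) count=3: revealed 1 new [(1,2)] -> total=6

Answer: 6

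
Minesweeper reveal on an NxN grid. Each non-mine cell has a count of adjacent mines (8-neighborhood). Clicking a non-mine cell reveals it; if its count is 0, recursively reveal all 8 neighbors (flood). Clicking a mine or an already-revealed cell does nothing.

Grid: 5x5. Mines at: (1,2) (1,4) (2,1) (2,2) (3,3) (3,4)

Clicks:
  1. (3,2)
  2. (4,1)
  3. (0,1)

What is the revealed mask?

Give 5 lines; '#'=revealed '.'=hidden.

Answer: .#...
.....
.....
###..
###..

Derivation:
Click 1 (3,2) count=3: revealed 1 new [(3,2)] -> total=1
Click 2 (4,1) count=0: revealed 5 new [(3,0) (3,1) (4,0) (4,1) (4,2)] -> total=6
Click 3 (0,1) count=1: revealed 1 new [(0,1)] -> total=7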